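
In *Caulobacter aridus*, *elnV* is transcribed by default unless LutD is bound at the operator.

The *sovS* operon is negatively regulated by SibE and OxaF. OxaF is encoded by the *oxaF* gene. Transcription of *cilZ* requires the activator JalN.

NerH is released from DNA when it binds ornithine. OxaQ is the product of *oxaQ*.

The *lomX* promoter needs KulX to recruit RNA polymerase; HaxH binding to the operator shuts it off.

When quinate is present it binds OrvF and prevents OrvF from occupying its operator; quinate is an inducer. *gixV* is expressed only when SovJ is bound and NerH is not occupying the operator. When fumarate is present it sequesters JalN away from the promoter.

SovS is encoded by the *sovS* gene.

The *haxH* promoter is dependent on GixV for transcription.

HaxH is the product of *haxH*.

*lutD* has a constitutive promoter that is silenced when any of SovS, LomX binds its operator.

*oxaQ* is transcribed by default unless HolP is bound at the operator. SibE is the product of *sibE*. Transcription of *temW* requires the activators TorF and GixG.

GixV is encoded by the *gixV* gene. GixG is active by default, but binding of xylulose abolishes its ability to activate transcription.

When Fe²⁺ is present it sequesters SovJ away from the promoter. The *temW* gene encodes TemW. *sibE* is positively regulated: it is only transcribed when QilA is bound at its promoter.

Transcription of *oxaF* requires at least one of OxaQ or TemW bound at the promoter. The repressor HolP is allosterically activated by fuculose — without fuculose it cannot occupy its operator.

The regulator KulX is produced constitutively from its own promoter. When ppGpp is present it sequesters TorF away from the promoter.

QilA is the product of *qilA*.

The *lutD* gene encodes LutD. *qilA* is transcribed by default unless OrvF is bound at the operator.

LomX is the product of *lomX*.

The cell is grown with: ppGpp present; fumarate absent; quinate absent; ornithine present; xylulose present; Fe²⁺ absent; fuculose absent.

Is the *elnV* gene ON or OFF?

OFF

Quinate is absent, so OrvF is active.
With repressor OrvF bound, *qilA* is not transcribed.
So QilA is not produced.
Required activator QilA is absent, so *sibE* is not transcribed.
So SibE is not produced.
Fuculose is absent, so HolP is inactive.
With no repressor bound, *oxaQ* is transcribed.
So OxaQ is produced and active.
ppGpp is present, so TorF is inactive.
Xylulose is present, so GixG is inactive.
Required activator TorF is absent, so *temW* is not transcribed.
So TemW is not produced.
Activator OxaQ is present, so *oxaF* is transcribed.
So OxaF is produced and active.
With repressor OxaF bound, *sovS* is not transcribed.
So SovS is not produced.
Fe²⁺ is absent, so SovJ is active.
Ornithine is present, so NerH is inactive.
No repressor is bound and SovJ is active, so *gixV* is transcribed.
So GixV is produced and active.
No repressor is bound and GixV is active, so *haxH* is transcribed.
So HaxH is produced and active.
KulX is produced constitutively and is active.
With repressor HaxH bound, *lomX* is not transcribed.
So LomX is not produced.
With no repressor bound, *lutD* is transcribed.
So LutD is produced and active.
With repressor LutD bound, *elnV* is not transcribed.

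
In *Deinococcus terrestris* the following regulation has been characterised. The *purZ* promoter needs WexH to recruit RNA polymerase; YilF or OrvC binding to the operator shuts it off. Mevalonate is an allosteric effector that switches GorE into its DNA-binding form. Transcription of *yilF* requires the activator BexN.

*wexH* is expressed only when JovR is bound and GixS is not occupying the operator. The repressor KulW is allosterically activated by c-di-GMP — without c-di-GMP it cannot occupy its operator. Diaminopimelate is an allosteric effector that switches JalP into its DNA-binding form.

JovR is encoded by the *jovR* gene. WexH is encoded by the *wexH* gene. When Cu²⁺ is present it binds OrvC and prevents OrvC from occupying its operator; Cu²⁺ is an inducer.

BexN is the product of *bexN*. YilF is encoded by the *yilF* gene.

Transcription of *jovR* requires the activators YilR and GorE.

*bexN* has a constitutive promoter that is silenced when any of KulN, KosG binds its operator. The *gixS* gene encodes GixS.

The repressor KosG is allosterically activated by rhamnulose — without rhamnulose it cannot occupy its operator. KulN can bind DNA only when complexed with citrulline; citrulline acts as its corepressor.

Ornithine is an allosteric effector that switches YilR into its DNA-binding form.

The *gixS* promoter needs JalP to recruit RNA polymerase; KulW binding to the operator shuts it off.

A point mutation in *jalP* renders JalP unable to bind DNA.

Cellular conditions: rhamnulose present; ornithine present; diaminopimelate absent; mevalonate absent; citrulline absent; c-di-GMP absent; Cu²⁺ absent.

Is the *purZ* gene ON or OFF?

OFF

Citrulline is absent, so KulN is inactive.
Rhamnulose is present, so KosG is active.
With repressor KosG bound, *bexN* is not transcribed.
So BexN is not produced.
Required activator BexN is absent, so *yilF* is not transcribed.
So YilF is not produced.
Cu²⁺ is absent, so OrvC is active.
Ornithine is present, so YilR is active.
Mevalonate is absent, so GorE is inactive.
Required activator GorE is absent, so *jovR* is not transcribed.
So JovR is not produced.
c-di-GMP is absent, so KulW is inactive.
JalP is non-functional in this strain, so it has no effect.
Required activator JalP is absent, so *gixS* is not transcribed.
So GixS is not produced.
Required activator JovR is absent, so *wexH* is not transcribed.
So WexH is not produced.
With repressor OrvC bound, *purZ* is not transcribed.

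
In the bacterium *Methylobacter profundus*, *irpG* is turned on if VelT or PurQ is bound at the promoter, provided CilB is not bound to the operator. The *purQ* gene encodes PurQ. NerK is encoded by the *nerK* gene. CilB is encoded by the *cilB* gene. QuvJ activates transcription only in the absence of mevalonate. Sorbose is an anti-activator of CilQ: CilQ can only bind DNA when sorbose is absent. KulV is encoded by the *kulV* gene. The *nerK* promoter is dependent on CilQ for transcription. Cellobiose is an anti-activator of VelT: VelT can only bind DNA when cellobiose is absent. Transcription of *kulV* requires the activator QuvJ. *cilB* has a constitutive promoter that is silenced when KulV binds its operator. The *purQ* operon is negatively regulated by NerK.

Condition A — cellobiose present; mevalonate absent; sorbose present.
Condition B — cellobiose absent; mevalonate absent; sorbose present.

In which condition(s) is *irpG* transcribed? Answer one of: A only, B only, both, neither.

Condition A:
Cellobiose is present, so VelT is inactive.
Mevalonate is absent, so QuvJ is active.
No repressor is bound and QuvJ is active, so *kulV* is transcribed.
So KulV is produced and active.
With repressor KulV bound, *cilB* is not transcribed.
So CilB is not produced.
Sorbose is present, so CilQ is inactive.
Required activator CilQ is absent, so *nerK* is not transcribed.
So NerK is not produced.
With no repressor bound, *purQ* is transcribed.
So PurQ is produced and active.
Activator PurQ is present, so *irpG* is transcribed.
→ *irpG* is ON in A.
Condition B:
Cellobiose is absent, so VelT is active.
Mevalonate is absent, so QuvJ is active.
No repressor is bound and QuvJ is active, so *kulV* is transcribed.
So KulV is produced and active.
With repressor KulV bound, *cilB* is not transcribed.
So CilB is not produced.
Sorbose is present, so CilQ is inactive.
Required activator CilQ is absent, so *nerK* is not transcribed.
So NerK is not produced.
With no repressor bound, *purQ* is transcribed.
So PurQ is produced and active.
Activator VelT is present, so *irpG* is transcribed.
→ *irpG* is ON in B.

both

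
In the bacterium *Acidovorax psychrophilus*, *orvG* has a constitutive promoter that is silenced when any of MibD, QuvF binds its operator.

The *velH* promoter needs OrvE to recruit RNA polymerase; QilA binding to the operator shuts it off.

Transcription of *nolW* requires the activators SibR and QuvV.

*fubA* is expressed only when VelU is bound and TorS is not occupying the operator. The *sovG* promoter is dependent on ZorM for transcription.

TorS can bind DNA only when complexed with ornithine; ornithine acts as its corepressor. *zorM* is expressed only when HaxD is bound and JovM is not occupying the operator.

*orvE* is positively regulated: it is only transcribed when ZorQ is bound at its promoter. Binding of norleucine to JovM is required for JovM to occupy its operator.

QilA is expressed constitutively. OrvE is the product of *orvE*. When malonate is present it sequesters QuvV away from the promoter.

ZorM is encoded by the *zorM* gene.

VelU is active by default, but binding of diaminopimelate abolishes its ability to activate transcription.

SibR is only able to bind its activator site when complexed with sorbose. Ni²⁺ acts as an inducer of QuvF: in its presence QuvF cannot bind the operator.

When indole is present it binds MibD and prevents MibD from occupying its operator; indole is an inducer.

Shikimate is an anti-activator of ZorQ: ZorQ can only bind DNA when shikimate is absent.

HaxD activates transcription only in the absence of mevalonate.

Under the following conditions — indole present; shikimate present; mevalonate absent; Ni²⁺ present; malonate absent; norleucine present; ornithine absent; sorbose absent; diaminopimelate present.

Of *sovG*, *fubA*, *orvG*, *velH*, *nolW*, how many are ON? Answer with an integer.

Mevalonate is absent, so HaxD is active.
Norleucine is present, so JovM is active.
With repressor JovM bound, *zorM* is not transcribed.
So ZorM is not produced.
Required activator ZorM is absent, so *sovG* is not transcribed.
→ *sovG* is OFF.
Ornithine is absent, so TorS is inactive.
Diaminopimelate is present, so VelU is inactive.
Required activator VelU is absent, so *fubA* is not transcribed.
→ *fubA* is OFF.
Indole is present, so MibD is inactive.
Ni²⁺ is present, so QuvF is inactive.
With no repressor bound, *orvG* is transcribed.
→ *orvG* is ON.
Shikimate is present, so ZorQ is inactive.
Required activator ZorQ is absent, so *orvE* is not transcribed.
So OrvE is not produced.
QilA is produced constitutively and is active.
With repressor QilA bound, *velH* is not transcribed.
→ *velH* is OFF.
Sorbose is absent, so SibR is inactive.
Malonate is absent, so QuvV is active.
Required activator SibR is absent, so *nolW* is not transcribed.
→ *nolW* is OFF.
1 of the 5 genes is transcribed.

1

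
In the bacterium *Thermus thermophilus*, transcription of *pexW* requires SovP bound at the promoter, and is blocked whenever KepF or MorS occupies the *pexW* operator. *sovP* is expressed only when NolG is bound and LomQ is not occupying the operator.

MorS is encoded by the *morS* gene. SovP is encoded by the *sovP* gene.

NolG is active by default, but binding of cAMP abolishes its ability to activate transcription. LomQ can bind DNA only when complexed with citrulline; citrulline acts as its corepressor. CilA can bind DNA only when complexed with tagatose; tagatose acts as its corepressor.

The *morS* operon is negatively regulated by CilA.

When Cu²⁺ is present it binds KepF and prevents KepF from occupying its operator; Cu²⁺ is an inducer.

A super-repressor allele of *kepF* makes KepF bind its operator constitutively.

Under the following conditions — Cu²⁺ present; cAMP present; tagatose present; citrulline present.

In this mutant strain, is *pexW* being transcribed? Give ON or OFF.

KepF is constitutively active in this strain.
Tagatose is present, so CilA is active.
With repressor CilA bound, *morS* is not transcribed.
So MorS is not produced.
cAMP is present, so NolG is inactive.
Citrulline is present, so LomQ is active.
With repressor LomQ bound, *sovP* is not transcribed.
So SovP is not produced.
With repressor KepF bound, *pexW* is not transcribed.

OFF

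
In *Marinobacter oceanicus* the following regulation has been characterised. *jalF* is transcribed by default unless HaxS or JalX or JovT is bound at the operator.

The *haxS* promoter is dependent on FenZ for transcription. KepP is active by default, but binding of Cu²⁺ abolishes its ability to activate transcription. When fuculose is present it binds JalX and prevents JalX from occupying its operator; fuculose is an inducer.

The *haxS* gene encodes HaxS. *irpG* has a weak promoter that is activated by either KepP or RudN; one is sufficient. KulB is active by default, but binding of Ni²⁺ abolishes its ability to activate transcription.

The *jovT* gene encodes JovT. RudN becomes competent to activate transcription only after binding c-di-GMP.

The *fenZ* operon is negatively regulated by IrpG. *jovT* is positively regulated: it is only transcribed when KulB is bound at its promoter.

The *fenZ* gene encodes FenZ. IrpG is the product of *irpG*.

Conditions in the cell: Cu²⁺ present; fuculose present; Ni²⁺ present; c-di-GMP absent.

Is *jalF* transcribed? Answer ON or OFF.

Cu²⁺ is present, so KepP is inactive.
c-di-GMP is absent, so RudN is inactive.
No activator is available at the *irpG* promoter, so *irpG* is not transcribed.
So IrpG is not produced.
With no repressor bound, *fenZ* is transcribed.
So FenZ is produced and active.
No repressor is bound and FenZ is active, so *haxS* is transcribed.
So HaxS is produced and active.
Fuculose is present, so JalX is inactive.
Ni²⁺ is present, so KulB is inactive.
Required activator KulB is absent, so *jovT* is not transcribed.
So JovT is not produced.
With repressor HaxS bound, *jalF* is not transcribed.

OFF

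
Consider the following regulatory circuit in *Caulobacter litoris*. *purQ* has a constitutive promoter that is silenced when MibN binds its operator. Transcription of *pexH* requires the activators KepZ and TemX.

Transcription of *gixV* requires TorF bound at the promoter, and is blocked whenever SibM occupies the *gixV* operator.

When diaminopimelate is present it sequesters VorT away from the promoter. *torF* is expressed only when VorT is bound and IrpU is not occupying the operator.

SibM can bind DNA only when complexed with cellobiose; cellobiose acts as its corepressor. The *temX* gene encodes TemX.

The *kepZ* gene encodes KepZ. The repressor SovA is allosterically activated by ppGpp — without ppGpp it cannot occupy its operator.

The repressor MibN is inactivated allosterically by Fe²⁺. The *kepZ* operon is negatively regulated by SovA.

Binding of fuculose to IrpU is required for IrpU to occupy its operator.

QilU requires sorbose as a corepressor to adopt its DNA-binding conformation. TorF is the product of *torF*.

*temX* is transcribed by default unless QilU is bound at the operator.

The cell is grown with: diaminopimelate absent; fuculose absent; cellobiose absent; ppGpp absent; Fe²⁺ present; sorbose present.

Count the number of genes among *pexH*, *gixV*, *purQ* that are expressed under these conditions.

ppGpp is absent, so SovA is inactive.
With no repressor bound, *kepZ* is transcribed.
So KepZ is produced and active.
Sorbose is present, so QilU is active.
With repressor QilU bound, *temX* is not transcribed.
So TemX is not produced.
Required activator TemX is absent, so *pexH* is not transcribed.
→ *pexH* is OFF.
Cellobiose is absent, so SibM is inactive.
Fuculose is absent, so IrpU is inactive.
Diaminopimelate is absent, so VorT is active.
No repressor is bound and VorT is active, so *torF* is transcribed.
So TorF is produced and active.
No repressor is bound and TorF is active, so *gixV* is transcribed.
→ *gixV* is ON.
Fe²⁺ is present, so MibN is inactive.
With no repressor bound, *purQ* is transcribed.
→ *purQ* is ON.
2 of the 3 genes are transcribed.

2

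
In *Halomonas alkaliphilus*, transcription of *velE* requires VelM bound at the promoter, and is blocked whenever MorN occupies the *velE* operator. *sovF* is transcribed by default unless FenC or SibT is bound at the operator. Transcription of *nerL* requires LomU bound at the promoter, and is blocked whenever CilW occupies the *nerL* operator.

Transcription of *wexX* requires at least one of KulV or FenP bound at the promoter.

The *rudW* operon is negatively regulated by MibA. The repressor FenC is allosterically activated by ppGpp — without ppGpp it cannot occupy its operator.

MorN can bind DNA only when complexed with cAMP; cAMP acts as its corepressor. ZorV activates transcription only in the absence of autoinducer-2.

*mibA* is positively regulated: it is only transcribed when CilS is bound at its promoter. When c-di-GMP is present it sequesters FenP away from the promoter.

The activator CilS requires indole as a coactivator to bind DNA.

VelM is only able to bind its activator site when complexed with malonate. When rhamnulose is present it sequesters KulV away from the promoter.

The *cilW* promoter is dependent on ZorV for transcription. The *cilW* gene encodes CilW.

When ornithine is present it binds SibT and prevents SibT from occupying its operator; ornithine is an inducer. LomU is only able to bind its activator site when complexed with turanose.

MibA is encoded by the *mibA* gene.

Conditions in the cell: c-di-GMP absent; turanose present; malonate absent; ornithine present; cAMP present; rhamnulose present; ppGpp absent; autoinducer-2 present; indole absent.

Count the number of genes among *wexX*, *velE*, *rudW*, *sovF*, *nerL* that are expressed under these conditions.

4

Rhamnulose is present, so KulV is inactive.
c-di-GMP is absent, so FenP is active.
Activator FenP is present, so *wexX* is transcribed.
→ *wexX* is ON.
cAMP is present, so MorN is active.
Malonate is absent, so VelM is inactive.
With repressor MorN bound, *velE* is not transcribed.
→ *velE* is OFF.
Indole is absent, so CilS is inactive.
Required activator CilS is absent, so *mibA* is not transcribed.
So MibA is not produced.
With no repressor bound, *rudW* is transcribed.
→ *rudW* is ON.
ppGpp is absent, so FenC is inactive.
Ornithine is present, so SibT is inactive.
With no repressor bound, *sovF* is transcribed.
→ *sovF* is ON.
Turanose is present, so LomU is active.
Autoinducer-2 is present, so ZorV is inactive.
Required activator ZorV is absent, so *cilW* is not transcribed.
So CilW is not produced.
No repressor is bound and LomU is active, so *nerL* is transcribed.
→ *nerL* is ON.
4 of the 5 genes are transcribed.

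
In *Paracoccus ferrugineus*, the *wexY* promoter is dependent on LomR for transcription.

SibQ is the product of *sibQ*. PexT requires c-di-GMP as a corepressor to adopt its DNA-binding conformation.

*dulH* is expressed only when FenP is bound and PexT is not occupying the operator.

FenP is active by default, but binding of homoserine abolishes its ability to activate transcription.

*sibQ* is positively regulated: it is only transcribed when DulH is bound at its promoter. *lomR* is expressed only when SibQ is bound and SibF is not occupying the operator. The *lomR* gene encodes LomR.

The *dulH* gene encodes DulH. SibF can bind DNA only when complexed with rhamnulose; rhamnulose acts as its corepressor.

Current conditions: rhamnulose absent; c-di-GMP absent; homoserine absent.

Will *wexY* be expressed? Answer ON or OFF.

c-di-GMP is absent, so PexT is inactive.
Homoserine is absent, so FenP is active.
No repressor is bound and FenP is active, so *dulH* is transcribed.
So DulH is produced and active.
No repressor is bound and DulH is active, so *sibQ* is transcribed.
So SibQ is produced and active.
Rhamnulose is absent, so SibF is inactive.
No repressor is bound and SibQ is active, so *lomR* is transcribed.
So LomR is produced and active.
No repressor is bound and LomR is active, so *wexY* is transcribed.

ON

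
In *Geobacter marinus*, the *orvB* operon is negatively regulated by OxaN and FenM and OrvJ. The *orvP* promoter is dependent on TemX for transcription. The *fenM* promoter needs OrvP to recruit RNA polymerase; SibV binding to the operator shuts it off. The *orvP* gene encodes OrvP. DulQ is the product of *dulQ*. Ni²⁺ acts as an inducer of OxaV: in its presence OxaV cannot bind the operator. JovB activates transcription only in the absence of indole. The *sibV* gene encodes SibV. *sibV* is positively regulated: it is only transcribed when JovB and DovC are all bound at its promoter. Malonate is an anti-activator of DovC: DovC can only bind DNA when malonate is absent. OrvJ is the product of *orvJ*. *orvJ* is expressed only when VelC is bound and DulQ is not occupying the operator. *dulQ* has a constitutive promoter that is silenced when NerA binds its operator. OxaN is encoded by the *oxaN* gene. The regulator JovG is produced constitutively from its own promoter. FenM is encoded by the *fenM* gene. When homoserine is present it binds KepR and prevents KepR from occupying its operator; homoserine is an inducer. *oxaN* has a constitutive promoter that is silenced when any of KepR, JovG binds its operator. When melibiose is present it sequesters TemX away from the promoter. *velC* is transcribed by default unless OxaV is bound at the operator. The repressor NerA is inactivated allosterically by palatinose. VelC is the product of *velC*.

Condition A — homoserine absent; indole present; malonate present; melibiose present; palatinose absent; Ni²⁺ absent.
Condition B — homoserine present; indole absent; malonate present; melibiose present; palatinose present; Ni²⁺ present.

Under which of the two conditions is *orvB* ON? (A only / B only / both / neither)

Condition A:
Homoserine is absent, so KepR is active.
JovG is produced constitutively and is active.
With repressor KepR bound, *oxaN* is not transcribed.
So OxaN is not produced.
Indole is present, so JovB is inactive.
Malonate is present, so DovC is inactive.
Required activator JovB is absent, so *sibV* is not transcribed.
So SibV is not produced.
Melibiose is present, so TemX is inactive.
Required activator TemX is absent, so *orvP* is not transcribed.
So OrvP is not produced.
Required activator OrvP is absent, so *fenM* is not transcribed.
So FenM is not produced.
Palatinose is absent, so NerA is active.
With repressor NerA bound, *dulQ* is not transcribed.
So DulQ is not produced.
Ni²⁺ is absent, so OxaV is active.
With repressor OxaV bound, *velC* is not transcribed.
So VelC is not produced.
Required activator VelC is absent, so *orvJ* is not transcribed.
So OrvJ is not produced.
With no repressor bound, *orvB* is transcribed.
→ *orvB* is ON in A.
Condition B:
Homoserine is present, so KepR is inactive.
JovG is produced constitutively and is active.
With repressor JovG bound, *oxaN* is not transcribed.
So OxaN is not produced.
Indole is absent, so JovB is active.
Malonate is present, so DovC is inactive.
Required activator DovC is absent, so *sibV* is not transcribed.
So SibV is not produced.
Melibiose is present, so TemX is inactive.
Required activator TemX is absent, so *orvP* is not transcribed.
So OrvP is not produced.
Required activator OrvP is absent, so *fenM* is not transcribed.
So FenM is not produced.
Palatinose is present, so NerA is inactive.
With no repressor bound, *dulQ* is transcribed.
So DulQ is produced and active.
Ni²⁺ is present, so OxaV is inactive.
With no repressor bound, *velC* is transcribed.
So VelC is produced and active.
With repressor DulQ bound, *orvJ* is not transcribed.
So OrvJ is not produced.
With no repressor bound, *orvB* is transcribed.
→ *orvB* is ON in B.

both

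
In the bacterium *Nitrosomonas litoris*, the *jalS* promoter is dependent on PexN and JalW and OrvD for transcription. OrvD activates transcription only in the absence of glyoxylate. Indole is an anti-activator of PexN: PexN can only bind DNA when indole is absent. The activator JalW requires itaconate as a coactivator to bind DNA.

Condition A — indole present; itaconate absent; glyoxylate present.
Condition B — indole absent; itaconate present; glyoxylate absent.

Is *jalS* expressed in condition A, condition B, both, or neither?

Condition A:
Indole is present, so PexN is inactive.
Itaconate is absent, so JalW is inactive.
Glyoxylate is present, so OrvD is inactive.
Required activator PexN is absent, so *jalS* is not transcribed.
→ *jalS* is OFF in A.
Condition B:
Indole is absent, so PexN is active.
Itaconate is present, so JalW is active.
Glyoxylate is absent, so OrvD is active.
No repressor is bound and PexN and JalW and OrvD are active, so *jalS* is transcribed.
→ *jalS* is ON in B.

B only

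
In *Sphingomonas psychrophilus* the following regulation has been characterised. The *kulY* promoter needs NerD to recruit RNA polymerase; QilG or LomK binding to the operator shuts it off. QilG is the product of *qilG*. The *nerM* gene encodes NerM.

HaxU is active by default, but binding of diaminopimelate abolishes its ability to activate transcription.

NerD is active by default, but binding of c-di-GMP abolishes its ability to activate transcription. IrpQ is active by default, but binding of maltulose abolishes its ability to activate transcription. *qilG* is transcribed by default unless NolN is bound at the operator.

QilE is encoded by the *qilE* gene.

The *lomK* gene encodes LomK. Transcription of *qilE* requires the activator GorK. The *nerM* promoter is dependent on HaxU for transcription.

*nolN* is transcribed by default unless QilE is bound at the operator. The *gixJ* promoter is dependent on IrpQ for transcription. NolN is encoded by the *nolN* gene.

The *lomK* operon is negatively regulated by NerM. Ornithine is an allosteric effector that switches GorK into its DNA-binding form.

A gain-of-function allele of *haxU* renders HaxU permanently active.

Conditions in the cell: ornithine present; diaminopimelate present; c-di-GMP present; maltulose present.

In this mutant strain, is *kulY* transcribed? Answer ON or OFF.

OFF

Ornithine is present, so GorK is active.
No repressor is bound and GorK is active, so *qilE* is transcribed.
So QilE is produced and active.
With repressor QilE bound, *nolN* is not transcribed.
So NolN is not produced.
With no repressor bound, *qilG* is transcribed.
So QilG is produced and active.
HaxU is constitutively active in this strain.
No repressor is bound and HaxU is active, so *nerM* is transcribed.
So NerM is produced and active.
With repressor NerM bound, *lomK* is not transcribed.
So LomK is not produced.
c-di-GMP is present, so NerD is inactive.
With repressor QilG bound, *kulY* is not transcribed.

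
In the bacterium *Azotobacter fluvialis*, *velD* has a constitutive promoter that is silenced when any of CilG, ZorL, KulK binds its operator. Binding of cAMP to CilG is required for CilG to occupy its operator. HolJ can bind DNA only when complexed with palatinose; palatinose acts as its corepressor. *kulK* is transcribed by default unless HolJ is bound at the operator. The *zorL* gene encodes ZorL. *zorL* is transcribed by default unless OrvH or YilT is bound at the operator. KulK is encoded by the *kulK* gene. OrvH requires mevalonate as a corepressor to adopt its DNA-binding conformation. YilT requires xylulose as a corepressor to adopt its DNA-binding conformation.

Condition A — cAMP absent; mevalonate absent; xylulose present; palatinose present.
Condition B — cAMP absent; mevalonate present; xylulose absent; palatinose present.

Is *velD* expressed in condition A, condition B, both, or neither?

Condition A:
cAMP is absent, so CilG is inactive.
Mevalonate is absent, so OrvH is inactive.
Xylulose is present, so YilT is active.
With repressor YilT bound, *zorL* is not transcribed.
So ZorL is not produced.
Palatinose is present, so HolJ is active.
With repressor HolJ bound, *kulK* is not transcribed.
So KulK is not produced.
With no repressor bound, *velD* is transcribed.
→ *velD* is ON in A.
Condition B:
cAMP is absent, so CilG is inactive.
Mevalonate is present, so OrvH is active.
Xylulose is absent, so YilT is inactive.
With repressor OrvH bound, *zorL* is not transcribed.
So ZorL is not produced.
Palatinose is present, so HolJ is active.
With repressor HolJ bound, *kulK* is not transcribed.
So KulK is not produced.
With no repressor bound, *velD* is transcribed.
→ *velD* is ON in B.

both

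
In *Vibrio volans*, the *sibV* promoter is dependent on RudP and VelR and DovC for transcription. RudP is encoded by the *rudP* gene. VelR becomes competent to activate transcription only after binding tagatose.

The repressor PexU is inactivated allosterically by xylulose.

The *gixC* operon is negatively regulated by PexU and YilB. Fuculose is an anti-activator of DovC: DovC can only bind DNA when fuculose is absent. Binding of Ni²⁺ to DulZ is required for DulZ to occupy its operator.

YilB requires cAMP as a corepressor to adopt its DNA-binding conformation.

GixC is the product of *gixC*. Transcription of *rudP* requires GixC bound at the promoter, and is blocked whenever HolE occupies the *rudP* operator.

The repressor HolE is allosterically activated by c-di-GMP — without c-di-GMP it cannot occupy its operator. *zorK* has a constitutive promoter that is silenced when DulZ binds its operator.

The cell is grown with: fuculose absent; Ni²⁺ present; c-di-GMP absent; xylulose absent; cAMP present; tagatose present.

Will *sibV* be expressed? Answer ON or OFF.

OFF

c-di-GMP is absent, so HolE is inactive.
Xylulose is absent, so PexU is active.
cAMP is present, so YilB is active.
With repressor PexU bound, *gixC* is not transcribed.
So GixC is not produced.
Required activator GixC is absent, so *rudP* is not transcribed.
So RudP is not produced.
Tagatose is present, so VelR is active.
Fuculose is absent, so DovC is active.
Required activator RudP is absent, so *sibV* is not transcribed.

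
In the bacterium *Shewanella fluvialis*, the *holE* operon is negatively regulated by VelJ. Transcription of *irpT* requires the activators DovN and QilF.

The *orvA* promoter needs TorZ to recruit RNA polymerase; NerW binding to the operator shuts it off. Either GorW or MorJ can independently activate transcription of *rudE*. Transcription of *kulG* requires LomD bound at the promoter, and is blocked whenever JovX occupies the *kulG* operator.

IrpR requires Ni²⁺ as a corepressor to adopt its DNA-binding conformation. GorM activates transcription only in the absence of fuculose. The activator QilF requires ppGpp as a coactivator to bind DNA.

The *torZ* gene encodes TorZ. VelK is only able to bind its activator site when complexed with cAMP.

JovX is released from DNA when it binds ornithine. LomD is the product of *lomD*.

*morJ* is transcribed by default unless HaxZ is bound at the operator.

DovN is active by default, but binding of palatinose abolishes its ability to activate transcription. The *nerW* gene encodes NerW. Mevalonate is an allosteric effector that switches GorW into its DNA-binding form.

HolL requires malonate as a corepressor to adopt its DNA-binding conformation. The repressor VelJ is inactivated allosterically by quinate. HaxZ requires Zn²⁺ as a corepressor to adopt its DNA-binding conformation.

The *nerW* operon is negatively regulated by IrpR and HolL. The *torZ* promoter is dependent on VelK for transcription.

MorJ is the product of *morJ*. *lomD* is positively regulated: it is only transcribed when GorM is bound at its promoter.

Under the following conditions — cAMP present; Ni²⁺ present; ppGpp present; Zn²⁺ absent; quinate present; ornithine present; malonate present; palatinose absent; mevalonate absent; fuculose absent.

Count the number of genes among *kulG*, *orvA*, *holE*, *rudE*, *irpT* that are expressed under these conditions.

5

Ornithine is present, so JovX is inactive.
Fuculose is absent, so GorM is active.
No repressor is bound and GorM is active, so *lomD* is transcribed.
So LomD is produced and active.
No repressor is bound and LomD is active, so *kulG* is transcribed.
→ *kulG* is ON.
Ni²⁺ is present, so IrpR is active.
Malonate is present, so HolL is active.
With repressor IrpR bound, *nerW* is not transcribed.
So NerW is not produced.
cAMP is present, so VelK is active.
No repressor is bound and VelK is active, so *torZ* is transcribed.
So TorZ is produced and active.
No repressor is bound and TorZ is active, so *orvA* is transcribed.
→ *orvA* is ON.
Quinate is present, so VelJ is inactive.
With no repressor bound, *holE* is transcribed.
→ *holE* is ON.
Mevalonate is absent, so GorW is inactive.
Zn²⁺ is absent, so HaxZ is inactive.
With no repressor bound, *morJ* is transcribed.
So MorJ is produced and active.
Activator MorJ is present, so *rudE* is transcribed.
→ *rudE* is ON.
Palatinose is absent, so DovN is active.
ppGpp is present, so QilF is active.
No repressor is bound and DovN and QilF are active, so *irpT* is transcribed.
→ *irpT* is ON.
5 of the 5 genes are transcribed.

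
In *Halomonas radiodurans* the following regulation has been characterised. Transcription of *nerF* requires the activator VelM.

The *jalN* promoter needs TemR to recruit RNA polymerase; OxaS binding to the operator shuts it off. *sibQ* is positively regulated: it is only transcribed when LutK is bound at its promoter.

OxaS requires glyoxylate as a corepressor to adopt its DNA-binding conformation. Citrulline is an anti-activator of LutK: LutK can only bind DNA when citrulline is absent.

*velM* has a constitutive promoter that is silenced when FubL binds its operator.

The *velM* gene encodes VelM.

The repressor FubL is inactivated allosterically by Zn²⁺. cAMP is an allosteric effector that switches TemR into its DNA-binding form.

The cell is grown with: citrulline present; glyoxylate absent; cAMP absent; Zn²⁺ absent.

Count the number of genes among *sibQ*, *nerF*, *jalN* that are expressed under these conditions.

0

Citrulline is present, so LutK is inactive.
Required activator LutK is absent, so *sibQ* is not transcribed.
→ *sibQ* is OFF.
Zn²⁺ is absent, so FubL is active.
With repressor FubL bound, *velM* is not transcribed.
So VelM is not produced.
Required activator VelM is absent, so *nerF* is not transcribed.
→ *nerF* is OFF.
cAMP is absent, so TemR is inactive.
Glyoxylate is absent, so OxaS is inactive.
Required activator TemR is absent, so *jalN* is not transcribed.
→ *jalN* is OFF.
0 of the 3 genes are transcribed.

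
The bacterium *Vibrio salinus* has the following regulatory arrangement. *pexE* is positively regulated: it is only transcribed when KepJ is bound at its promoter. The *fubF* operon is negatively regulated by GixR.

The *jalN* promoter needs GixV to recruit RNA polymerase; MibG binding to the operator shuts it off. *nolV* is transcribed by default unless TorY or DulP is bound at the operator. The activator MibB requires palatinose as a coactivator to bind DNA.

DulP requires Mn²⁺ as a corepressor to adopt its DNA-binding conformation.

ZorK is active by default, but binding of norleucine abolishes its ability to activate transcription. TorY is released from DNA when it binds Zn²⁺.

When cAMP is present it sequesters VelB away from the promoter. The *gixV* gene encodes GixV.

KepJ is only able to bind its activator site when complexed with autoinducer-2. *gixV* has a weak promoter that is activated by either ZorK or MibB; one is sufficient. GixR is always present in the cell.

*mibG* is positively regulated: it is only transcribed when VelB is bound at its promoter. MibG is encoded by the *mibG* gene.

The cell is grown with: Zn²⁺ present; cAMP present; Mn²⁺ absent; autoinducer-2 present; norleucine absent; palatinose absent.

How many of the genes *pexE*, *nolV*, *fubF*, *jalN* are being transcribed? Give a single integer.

Autoinducer-2 is present, so KepJ is active.
No repressor is bound and KepJ is active, so *pexE* is transcribed.
→ *pexE* is ON.
Zn²⁺ is present, so TorY is inactive.
Mn²⁺ is absent, so DulP is inactive.
With no repressor bound, *nolV* is transcribed.
→ *nolV* is ON.
GixR is produced constitutively and is active.
With repressor GixR bound, *fubF* is not transcribed.
→ *fubF* is OFF.
cAMP is present, so VelB is inactive.
Required activator VelB is absent, so *mibG* is not transcribed.
So MibG is not produced.
Norleucine is absent, so ZorK is active.
Palatinose is absent, so MibB is inactive.
Activator ZorK is present, so *gixV* is transcribed.
So GixV is produced and active.
No repressor is bound and GixV is active, so *jalN* is transcribed.
→ *jalN* is ON.
3 of the 4 genes are transcribed.

3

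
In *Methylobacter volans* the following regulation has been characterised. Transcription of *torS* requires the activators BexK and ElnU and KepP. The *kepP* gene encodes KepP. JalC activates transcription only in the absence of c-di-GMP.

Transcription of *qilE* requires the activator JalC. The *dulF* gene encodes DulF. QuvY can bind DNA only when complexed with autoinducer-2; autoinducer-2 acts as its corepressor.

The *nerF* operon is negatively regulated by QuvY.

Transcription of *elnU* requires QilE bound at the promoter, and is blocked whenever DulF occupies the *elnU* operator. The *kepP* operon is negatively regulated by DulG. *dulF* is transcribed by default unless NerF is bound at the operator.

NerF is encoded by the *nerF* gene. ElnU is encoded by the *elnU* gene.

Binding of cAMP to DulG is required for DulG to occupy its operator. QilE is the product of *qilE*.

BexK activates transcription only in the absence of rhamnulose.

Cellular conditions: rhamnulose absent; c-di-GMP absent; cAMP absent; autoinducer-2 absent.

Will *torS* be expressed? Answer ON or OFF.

ON

Rhamnulose is absent, so BexK is active.
c-di-GMP is absent, so JalC is active.
No repressor is bound and JalC is active, so *qilE* is transcribed.
So QilE is produced and active.
Autoinducer-2 is absent, so QuvY is inactive.
With no repressor bound, *nerF* is transcribed.
So NerF is produced and active.
With repressor NerF bound, *dulF* is not transcribed.
So DulF is not produced.
No repressor is bound and QilE is active, so *elnU* is transcribed.
So ElnU is produced and active.
cAMP is absent, so DulG is inactive.
With no repressor bound, *kepP* is transcribed.
So KepP is produced and active.
No repressor is bound and BexK and ElnU and KepP are active, so *torS* is transcribed.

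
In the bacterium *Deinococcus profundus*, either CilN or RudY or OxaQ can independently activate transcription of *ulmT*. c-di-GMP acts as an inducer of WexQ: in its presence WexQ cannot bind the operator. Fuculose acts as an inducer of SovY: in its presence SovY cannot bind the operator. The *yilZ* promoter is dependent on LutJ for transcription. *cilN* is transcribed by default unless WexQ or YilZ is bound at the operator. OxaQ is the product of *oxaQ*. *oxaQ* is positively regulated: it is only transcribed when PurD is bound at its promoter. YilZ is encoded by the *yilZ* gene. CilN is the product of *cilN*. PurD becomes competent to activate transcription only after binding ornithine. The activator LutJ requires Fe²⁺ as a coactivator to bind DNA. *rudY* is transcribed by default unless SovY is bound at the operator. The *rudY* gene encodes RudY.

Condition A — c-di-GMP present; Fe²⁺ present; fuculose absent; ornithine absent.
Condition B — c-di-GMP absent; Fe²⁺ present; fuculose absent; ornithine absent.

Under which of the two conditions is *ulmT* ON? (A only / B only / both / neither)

Condition A:
c-di-GMP is present, so WexQ is inactive.
Fe²⁺ is present, so LutJ is active.
No repressor is bound and LutJ is active, so *yilZ* is transcribed.
So YilZ is produced and active.
With repressor YilZ bound, *cilN* is not transcribed.
So CilN is not produced.
Fuculose is absent, so SovY is active.
With repressor SovY bound, *rudY* is not transcribed.
So RudY is not produced.
Ornithine is absent, so PurD is inactive.
Required activator PurD is absent, so *oxaQ* is not transcribed.
So OxaQ is not produced.
No activator is available at the *ulmT* promoter, so *ulmT* is not transcribed.
→ *ulmT* is OFF in A.
Condition B:
c-di-GMP is absent, so WexQ is active.
Fe²⁺ is present, so LutJ is active.
No repressor is bound and LutJ is active, so *yilZ* is transcribed.
So YilZ is produced and active.
With repressor WexQ bound, *cilN* is not transcribed.
So CilN is not produced.
Fuculose is absent, so SovY is active.
With repressor SovY bound, *rudY* is not transcribed.
So RudY is not produced.
Ornithine is absent, so PurD is inactive.
Required activator PurD is absent, so *oxaQ* is not transcribed.
So OxaQ is not produced.
No activator is available at the *ulmT* promoter, so *ulmT* is not transcribed.
→ *ulmT* is OFF in B.

neither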